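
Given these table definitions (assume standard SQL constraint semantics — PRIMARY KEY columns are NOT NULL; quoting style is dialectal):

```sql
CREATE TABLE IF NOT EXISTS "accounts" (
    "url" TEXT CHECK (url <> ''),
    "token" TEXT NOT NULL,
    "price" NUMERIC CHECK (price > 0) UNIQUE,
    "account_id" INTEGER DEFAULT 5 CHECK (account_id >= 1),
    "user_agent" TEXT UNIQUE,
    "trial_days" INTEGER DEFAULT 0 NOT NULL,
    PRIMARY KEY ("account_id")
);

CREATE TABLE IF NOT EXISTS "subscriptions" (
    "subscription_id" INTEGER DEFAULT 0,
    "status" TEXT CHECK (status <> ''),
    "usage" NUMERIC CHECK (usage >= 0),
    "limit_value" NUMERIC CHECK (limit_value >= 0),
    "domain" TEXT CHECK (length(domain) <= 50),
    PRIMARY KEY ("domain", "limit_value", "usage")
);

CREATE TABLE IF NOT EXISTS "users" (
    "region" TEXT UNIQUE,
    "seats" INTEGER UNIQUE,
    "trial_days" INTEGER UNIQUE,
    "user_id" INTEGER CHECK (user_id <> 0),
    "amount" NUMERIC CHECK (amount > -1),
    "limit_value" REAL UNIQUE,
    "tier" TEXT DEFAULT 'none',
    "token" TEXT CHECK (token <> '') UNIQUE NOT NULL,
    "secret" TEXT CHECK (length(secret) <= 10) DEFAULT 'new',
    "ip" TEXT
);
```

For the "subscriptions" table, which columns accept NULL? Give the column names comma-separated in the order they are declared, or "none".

- subscription_id: DEFAULT only fills an omitted column; an explicit NULL is still allowed → nullable.
- status: CHECK does not forbid NULL (a CHECK constraint passes when its expression is NULL) → nullable.
- usage: part of the PRIMARY KEY, which implies NOT NULL → not nullable.
- limit_value: part of the PRIMARY KEY, which implies NOT NULL → not nullable.
- domain: part of the PRIMARY KEY, which implies NOT NULL → not nullable.

subscription_id, status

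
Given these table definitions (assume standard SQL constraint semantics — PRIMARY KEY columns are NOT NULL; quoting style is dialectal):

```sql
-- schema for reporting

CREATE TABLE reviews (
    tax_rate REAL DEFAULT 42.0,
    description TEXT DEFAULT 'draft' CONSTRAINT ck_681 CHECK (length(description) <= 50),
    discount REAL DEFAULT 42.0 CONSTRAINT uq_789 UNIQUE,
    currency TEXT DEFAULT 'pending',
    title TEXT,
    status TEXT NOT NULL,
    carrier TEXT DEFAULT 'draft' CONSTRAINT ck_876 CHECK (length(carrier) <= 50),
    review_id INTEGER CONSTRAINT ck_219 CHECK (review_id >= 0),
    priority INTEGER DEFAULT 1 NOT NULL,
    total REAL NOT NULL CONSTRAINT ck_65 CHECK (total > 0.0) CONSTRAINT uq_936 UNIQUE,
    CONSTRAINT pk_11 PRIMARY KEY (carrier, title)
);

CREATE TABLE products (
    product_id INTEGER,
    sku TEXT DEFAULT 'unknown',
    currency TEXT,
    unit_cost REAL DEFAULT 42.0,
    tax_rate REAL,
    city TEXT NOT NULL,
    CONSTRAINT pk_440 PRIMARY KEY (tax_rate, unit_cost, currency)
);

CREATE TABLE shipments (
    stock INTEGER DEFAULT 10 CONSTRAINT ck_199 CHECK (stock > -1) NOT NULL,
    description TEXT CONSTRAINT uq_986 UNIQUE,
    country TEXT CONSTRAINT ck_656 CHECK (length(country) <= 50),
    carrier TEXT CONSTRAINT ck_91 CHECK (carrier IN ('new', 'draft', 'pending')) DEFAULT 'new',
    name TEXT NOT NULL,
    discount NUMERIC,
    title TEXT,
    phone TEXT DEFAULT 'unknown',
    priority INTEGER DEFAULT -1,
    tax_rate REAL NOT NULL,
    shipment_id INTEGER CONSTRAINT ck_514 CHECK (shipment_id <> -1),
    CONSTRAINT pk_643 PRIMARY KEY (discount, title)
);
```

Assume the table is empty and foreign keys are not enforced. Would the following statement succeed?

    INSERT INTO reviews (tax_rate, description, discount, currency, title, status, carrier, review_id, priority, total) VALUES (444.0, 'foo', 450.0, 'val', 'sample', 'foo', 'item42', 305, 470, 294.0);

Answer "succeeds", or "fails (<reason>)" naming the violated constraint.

NOT NULL columns: carrier is supplied; priority is supplied; status is supplied; title is supplied; total is supplied.
CHECK constraints: 'foo' satisfies (length(description) <= 50); 'item42' satisfies (length(carrier) <= 50); 305 satisfies (review_id >= 0); 294.0 satisfies (total > 0.0).
No constraint is violated.

succeeds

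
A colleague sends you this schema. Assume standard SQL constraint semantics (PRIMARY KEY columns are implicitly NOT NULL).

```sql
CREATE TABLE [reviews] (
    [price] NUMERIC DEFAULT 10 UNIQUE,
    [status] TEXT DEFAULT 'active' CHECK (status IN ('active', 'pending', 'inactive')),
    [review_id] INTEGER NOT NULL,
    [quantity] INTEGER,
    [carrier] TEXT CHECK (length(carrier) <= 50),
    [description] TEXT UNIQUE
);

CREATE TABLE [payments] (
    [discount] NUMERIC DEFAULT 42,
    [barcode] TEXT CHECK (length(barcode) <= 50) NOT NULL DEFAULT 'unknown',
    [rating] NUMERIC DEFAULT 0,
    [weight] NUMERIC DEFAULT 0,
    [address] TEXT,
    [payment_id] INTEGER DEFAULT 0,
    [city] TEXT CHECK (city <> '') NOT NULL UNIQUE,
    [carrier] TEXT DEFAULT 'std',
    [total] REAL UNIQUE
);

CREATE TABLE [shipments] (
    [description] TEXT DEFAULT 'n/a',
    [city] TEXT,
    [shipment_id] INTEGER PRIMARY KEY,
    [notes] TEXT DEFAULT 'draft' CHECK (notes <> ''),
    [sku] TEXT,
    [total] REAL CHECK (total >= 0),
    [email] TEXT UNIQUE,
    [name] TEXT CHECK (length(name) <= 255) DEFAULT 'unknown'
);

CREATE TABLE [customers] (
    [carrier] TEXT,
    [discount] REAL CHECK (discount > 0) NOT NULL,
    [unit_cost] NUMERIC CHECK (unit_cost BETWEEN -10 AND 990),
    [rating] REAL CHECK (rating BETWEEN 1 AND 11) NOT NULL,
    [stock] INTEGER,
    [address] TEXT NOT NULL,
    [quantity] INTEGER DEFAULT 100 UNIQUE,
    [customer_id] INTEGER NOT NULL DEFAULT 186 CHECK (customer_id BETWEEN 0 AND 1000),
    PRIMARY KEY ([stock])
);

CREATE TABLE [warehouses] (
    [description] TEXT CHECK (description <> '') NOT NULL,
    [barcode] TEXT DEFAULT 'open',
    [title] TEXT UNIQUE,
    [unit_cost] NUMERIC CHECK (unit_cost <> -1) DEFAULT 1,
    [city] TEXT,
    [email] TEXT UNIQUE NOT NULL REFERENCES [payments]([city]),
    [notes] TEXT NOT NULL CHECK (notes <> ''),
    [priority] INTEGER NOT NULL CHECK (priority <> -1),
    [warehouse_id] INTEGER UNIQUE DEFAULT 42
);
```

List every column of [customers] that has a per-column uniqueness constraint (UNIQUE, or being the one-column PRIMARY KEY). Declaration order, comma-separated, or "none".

stock, quantity

- carrier: no UNIQUE or single-column PK constraint.
- discount: no UNIQUE or single-column PK constraint.
- unit_cost: no UNIQUE or single-column PK constraint.
- rating: no UNIQUE or single-column PK constraint.
- stock: single-column PRIMARY KEY → unique.
- address: no UNIQUE or single-column PK constraint.
- quantity: declared UNIQUE → unique.
- customer_id: no UNIQUE or single-column PK constraint.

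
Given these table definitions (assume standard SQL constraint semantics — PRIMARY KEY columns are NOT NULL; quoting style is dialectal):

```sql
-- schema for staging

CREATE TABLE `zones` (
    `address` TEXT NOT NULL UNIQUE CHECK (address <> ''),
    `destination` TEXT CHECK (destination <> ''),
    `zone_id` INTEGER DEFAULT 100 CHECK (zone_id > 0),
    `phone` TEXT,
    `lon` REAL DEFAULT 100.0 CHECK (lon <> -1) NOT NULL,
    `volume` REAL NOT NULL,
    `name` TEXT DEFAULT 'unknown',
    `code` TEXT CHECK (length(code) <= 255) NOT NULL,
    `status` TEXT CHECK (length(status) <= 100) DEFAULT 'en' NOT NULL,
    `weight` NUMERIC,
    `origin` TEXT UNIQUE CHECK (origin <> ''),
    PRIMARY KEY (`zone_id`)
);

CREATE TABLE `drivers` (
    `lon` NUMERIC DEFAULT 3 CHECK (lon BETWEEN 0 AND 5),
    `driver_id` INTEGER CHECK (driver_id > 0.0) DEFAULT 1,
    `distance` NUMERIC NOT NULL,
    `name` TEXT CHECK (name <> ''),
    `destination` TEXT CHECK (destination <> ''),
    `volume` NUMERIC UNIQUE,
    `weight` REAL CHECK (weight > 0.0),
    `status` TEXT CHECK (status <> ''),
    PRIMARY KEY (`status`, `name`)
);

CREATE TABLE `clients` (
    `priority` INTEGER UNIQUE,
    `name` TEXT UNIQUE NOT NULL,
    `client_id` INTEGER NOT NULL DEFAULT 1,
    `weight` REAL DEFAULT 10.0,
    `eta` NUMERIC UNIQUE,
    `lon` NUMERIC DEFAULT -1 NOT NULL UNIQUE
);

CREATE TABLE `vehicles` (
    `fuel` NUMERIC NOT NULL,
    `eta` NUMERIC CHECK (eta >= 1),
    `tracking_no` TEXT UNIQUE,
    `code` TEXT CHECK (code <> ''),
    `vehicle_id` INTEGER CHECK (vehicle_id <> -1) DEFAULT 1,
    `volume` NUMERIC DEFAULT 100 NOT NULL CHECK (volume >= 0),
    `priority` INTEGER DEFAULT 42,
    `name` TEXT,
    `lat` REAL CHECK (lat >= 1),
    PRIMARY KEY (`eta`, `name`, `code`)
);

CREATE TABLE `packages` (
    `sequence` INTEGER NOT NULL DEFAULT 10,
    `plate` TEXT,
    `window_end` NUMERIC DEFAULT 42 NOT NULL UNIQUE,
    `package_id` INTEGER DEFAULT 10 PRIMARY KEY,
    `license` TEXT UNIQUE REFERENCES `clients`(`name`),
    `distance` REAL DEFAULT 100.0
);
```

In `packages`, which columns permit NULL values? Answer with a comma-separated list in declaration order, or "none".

- sequence: declared NOT NULL → not nullable.
- plate: no NOT NULL constraint applies → nullable.
- window_end: declared NOT NULL → not nullable.
- package_id: part of the PRIMARY KEY, which implies NOT NULL → not nullable.
- license: a foreign key column may be NULL unless separately constrained → nullable.
- distance: DEFAULT only fills an omitted column; an explicit NULL is still allowed → nullable.

plate, license, distance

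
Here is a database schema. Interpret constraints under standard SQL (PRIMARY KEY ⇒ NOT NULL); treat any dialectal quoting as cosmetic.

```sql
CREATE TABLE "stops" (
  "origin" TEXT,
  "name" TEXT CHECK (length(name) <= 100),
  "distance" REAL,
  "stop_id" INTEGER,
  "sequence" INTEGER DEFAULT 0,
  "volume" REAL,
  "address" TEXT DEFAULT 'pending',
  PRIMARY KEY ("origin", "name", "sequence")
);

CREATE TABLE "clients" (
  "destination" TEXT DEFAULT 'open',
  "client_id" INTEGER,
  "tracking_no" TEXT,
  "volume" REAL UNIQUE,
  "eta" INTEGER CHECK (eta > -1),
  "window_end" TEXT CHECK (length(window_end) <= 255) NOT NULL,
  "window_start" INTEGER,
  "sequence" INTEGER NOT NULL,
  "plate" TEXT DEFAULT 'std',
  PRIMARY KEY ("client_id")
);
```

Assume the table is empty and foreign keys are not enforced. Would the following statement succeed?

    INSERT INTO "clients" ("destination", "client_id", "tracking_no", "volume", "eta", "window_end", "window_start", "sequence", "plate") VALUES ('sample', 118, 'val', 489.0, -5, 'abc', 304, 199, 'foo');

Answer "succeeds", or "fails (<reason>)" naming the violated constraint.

fails (CHECK on eta)

The value -5 for eta violates CHECK (eta > -1).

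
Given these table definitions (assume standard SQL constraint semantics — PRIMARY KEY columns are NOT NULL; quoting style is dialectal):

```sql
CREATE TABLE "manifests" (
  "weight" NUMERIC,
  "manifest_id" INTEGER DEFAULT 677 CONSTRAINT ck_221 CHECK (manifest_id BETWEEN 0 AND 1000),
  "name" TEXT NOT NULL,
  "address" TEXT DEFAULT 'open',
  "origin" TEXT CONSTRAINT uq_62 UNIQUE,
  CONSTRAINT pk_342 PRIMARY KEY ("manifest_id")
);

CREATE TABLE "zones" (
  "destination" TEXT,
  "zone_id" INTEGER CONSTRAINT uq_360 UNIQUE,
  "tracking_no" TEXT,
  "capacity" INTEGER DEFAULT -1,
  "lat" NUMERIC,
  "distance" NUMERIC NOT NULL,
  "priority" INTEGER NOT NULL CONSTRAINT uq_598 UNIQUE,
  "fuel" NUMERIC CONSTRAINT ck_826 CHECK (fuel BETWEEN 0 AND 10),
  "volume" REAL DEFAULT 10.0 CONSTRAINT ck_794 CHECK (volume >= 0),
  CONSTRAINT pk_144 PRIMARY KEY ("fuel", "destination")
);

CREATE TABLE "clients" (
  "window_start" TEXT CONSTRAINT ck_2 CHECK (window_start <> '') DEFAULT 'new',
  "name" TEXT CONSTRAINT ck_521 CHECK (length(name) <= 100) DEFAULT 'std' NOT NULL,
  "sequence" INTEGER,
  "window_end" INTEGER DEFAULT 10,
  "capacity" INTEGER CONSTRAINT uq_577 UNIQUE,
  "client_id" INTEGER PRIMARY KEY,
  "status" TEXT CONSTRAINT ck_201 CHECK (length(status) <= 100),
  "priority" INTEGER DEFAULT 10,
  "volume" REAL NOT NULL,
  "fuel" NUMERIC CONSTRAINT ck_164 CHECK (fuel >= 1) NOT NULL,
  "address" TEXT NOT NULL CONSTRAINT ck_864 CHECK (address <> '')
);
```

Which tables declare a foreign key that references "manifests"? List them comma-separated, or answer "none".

none

No REFERENCES clause anywhere in the schema names manifests.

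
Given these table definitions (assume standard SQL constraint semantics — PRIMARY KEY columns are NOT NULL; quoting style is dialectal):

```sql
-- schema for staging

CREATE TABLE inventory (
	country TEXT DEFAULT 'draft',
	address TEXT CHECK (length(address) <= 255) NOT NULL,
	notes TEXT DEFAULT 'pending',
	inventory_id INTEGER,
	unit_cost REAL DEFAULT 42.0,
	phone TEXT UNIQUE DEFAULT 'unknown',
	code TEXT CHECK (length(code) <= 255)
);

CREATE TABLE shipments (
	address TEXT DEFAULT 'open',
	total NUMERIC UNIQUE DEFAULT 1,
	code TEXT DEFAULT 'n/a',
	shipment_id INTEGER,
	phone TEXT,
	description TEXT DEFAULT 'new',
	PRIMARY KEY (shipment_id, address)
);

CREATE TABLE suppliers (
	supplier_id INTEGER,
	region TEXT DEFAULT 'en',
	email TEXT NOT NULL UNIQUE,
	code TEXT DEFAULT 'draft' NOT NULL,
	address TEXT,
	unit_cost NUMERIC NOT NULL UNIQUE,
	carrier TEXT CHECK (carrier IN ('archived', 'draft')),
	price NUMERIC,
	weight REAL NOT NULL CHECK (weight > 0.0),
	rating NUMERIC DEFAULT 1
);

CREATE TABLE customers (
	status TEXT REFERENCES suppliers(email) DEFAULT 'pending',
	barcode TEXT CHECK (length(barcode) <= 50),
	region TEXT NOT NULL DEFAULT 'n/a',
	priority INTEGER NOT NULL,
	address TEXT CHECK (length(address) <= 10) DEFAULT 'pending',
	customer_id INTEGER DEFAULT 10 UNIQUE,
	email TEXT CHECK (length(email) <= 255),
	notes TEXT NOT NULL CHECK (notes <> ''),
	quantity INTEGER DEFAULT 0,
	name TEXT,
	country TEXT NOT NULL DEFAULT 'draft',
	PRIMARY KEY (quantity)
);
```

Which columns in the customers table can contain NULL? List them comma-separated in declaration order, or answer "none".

status, barcode, address, customer_id, email, name

- status: a foreign key column may be NULL unless separately constrained → nullable.
- barcode: CHECK does not forbid NULL (a CHECK constraint passes when its expression is NULL) → nullable.
- region: declared NOT NULL → not nullable.
- priority: declared NOT NULL → not nullable.
- address: CHECK does not forbid NULL (a CHECK constraint passes when its expression is NULL) → nullable.
- customer_id: UNIQUE does not imply NOT NULL → nullable.
- email: CHECK does not forbid NULL (a CHECK constraint passes when its expression is NULL) → nullable.
- notes: declared NOT NULL → not nullable.
- quantity: part of the PRIMARY KEY, which implies NOT NULL → not nullable.
- name: no NOT NULL constraint applies → nullable.
- country: declared NOT NULL → not nullable.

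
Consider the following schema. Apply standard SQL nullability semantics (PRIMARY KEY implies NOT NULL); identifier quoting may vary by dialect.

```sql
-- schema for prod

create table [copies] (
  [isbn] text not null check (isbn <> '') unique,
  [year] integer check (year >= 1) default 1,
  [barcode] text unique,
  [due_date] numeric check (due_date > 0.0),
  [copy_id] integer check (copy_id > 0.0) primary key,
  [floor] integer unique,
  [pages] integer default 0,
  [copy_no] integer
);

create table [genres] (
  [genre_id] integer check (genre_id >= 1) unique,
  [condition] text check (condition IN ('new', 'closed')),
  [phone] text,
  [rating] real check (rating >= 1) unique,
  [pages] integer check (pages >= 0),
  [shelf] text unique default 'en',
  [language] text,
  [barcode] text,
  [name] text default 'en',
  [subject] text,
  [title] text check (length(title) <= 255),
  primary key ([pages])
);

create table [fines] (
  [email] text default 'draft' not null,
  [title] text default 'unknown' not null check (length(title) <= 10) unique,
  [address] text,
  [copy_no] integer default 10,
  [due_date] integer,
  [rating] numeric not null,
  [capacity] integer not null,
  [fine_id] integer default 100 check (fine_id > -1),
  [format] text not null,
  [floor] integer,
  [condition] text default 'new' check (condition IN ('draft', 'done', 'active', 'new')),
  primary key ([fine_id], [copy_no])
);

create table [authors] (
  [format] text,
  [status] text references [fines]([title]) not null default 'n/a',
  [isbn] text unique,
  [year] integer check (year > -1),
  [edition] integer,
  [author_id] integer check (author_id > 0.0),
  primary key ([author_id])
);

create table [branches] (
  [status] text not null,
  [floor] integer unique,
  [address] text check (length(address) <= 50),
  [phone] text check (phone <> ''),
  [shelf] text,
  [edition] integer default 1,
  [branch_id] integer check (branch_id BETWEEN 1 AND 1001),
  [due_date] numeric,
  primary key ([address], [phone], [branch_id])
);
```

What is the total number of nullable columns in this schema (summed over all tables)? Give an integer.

copies: 6 nullable (year, barcode, due_date, floor, pages, copy_no — PK (copy_id) and explicit NOT NULL columns excluded).
genres: 10 nullable (genre_id, condition, phone, rating, shelf, language, barcode, name, subject, title — PK (pages) and explicit NOT NULL columns excluded).
fines: 4 nullable (address, due_date, floor, condition — PK (fine_id, copy_no) and explicit NOT NULL columns excluded).
authors: 4 nullable (format, isbn, year, edition — PK (author_id) and explicit NOT NULL columns excluded).
branches: 4 nullable (floor, shelf, edition, due_date — PK (address, phone, branch_id) and explicit NOT NULL columns excluded).
Total: 6 + 10 + 4 + 4 + 4 = 28.

28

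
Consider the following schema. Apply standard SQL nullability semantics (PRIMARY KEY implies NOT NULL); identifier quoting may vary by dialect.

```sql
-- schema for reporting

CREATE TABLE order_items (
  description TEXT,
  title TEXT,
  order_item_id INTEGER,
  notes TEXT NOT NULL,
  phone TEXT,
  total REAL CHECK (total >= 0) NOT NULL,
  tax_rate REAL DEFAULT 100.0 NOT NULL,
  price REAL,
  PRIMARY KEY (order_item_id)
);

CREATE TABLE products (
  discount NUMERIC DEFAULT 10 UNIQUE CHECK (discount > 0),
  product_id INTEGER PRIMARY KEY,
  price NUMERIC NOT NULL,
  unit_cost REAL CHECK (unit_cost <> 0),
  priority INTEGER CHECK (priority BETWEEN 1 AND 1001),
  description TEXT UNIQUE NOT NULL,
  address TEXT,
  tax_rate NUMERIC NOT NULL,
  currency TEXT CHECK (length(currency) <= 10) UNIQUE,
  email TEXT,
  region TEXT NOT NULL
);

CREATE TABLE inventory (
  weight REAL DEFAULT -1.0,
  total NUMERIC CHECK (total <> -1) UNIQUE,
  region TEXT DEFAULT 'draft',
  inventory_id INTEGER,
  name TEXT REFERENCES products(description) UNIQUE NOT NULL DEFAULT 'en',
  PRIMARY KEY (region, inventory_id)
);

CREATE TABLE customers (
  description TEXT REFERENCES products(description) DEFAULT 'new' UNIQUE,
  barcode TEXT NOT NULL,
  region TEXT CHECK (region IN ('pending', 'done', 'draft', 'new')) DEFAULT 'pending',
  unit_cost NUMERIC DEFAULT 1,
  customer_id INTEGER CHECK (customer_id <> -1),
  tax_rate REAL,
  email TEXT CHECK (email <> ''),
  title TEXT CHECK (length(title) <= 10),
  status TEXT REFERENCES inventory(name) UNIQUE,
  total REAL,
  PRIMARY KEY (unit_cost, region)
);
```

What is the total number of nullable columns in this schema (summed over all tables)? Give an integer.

order_items: 4 nullable (description, title, phone, price — PK (order_item_id) and explicit NOT NULL columns excluded).
products: 6 nullable (discount, unit_cost, priority, address, currency, email — PK (product_id) and explicit NOT NULL columns excluded).
inventory: 2 nullable (weight, total — PK (region, inventory_id) and explicit NOT NULL columns excluded).
customers: 7 nullable (description, customer_id, tax_rate, email, title, status, total — PK (unit_cost, region) and explicit NOT NULL columns excluded).
Total: 4 + 6 + 2 + 7 = 19.

19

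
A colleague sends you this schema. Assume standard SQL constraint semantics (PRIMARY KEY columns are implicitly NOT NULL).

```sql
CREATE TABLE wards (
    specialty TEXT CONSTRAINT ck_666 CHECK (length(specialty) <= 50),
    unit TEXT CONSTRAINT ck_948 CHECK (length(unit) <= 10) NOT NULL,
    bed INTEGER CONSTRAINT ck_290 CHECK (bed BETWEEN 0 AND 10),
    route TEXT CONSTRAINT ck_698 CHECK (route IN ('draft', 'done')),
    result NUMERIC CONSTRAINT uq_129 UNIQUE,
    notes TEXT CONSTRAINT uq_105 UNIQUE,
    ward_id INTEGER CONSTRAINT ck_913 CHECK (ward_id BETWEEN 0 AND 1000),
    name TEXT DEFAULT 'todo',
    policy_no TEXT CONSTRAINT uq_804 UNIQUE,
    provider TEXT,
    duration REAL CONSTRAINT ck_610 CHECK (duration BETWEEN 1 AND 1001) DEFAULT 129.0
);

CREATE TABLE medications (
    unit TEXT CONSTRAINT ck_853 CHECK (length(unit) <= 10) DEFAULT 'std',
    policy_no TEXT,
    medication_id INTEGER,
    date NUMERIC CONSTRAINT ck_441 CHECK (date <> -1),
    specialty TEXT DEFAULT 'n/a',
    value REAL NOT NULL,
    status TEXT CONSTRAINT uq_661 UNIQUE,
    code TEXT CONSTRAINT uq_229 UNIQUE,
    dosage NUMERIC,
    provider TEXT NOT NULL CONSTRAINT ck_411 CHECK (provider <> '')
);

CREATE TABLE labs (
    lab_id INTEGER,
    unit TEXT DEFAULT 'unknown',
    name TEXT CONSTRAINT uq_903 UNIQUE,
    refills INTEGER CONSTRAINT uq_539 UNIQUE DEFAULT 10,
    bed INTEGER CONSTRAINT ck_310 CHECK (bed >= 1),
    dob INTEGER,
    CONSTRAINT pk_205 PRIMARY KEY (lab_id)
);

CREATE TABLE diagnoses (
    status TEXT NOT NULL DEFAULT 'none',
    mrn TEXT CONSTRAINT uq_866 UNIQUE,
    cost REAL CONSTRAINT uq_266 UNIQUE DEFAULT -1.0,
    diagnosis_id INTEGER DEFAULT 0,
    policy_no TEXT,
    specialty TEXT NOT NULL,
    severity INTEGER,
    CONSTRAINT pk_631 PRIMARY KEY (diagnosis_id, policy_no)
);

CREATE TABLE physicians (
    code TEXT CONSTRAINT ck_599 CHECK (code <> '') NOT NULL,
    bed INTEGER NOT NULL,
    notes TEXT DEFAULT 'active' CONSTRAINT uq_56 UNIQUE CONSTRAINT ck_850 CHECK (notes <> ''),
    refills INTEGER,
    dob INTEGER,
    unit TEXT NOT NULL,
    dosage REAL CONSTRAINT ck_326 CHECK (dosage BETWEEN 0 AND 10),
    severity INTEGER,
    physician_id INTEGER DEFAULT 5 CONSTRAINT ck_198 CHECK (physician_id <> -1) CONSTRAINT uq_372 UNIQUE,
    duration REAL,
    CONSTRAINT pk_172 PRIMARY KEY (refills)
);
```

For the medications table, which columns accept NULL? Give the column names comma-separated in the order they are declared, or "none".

unit, policy_no, medication_id, date, specialty, status, code, dosage

- unit: CHECK does not forbid NULL (a CHECK constraint passes when its expression is NULL) → nullable.
- policy_no: no NOT NULL constraint applies → nullable.
- medication_id: no NOT NULL constraint applies → nullable.
- date: CHECK does not forbid NULL (a CHECK constraint passes when its expression is NULL) → nullable.
- specialty: DEFAULT only fills an omitted column; an explicit NULL is still allowed → nullable.
- value: declared NOT NULL → not nullable.
- status: UNIQUE does not imply NOT NULL → nullable.
- code: UNIQUE does not imply NOT NULL → nullable.
- dosage: no NOT NULL constraint applies → nullable.
- provider: declared NOT NULL → not nullable.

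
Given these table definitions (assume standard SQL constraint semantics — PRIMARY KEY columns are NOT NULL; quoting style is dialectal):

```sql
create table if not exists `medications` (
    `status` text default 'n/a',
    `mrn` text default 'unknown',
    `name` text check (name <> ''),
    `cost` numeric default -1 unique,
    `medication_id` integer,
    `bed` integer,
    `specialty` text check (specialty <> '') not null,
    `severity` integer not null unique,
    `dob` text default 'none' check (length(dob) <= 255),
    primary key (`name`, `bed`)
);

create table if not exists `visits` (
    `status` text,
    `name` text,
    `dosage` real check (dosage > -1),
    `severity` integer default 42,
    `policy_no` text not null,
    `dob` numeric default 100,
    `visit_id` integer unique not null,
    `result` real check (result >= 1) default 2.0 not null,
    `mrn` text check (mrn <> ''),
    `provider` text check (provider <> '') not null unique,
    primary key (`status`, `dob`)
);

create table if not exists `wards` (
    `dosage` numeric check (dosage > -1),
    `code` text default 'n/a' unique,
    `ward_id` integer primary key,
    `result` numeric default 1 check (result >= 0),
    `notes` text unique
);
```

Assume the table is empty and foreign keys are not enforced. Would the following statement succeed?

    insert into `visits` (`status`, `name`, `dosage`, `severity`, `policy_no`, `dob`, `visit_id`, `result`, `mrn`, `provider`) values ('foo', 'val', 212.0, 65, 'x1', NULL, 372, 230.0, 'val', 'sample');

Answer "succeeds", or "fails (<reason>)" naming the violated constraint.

fails (NOT NULL on dob)

dob is explicitly set to NULL, but dob is part of the PRIMARY KEY (implied NOT NULL).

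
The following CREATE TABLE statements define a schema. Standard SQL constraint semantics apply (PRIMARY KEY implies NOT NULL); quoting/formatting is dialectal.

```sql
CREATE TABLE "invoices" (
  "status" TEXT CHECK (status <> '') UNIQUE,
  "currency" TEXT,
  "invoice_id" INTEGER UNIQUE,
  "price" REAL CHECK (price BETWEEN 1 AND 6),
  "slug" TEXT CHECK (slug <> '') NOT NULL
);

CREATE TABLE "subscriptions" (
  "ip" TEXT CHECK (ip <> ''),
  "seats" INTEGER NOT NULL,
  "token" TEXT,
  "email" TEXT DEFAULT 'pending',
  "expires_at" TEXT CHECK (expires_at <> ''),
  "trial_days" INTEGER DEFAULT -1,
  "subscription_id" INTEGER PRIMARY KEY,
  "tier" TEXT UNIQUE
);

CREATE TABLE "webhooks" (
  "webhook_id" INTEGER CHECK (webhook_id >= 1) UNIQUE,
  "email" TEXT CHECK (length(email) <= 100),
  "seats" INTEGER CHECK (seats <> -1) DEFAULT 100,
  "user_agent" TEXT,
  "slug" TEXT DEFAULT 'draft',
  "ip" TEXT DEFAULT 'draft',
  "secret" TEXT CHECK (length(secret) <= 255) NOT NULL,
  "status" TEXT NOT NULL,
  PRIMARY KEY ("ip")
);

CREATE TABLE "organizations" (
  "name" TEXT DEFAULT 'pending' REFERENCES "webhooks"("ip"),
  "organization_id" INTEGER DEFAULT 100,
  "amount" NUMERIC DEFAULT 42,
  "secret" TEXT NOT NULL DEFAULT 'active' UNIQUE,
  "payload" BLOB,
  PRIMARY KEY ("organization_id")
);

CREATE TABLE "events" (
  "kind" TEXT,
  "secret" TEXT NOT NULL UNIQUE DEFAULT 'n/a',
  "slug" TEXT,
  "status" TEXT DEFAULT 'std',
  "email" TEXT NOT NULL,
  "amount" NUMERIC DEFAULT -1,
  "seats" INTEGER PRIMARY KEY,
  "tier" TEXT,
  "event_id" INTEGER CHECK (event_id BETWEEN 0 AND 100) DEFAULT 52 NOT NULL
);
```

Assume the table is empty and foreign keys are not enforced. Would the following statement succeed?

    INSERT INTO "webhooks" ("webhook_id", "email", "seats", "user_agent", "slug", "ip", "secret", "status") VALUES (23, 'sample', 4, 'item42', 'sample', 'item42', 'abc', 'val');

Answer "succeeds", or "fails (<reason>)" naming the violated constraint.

NOT NULL columns: ip is supplied; secret is supplied; status is supplied.
CHECK constraints: 23 satisfies (webhook_id >= 1); 'sample' satisfies (length(email) <= 100); 4 satisfies (seats <> -1); 'abc' satisfies (length(secret) <= 255).
No constraint is violated.

succeeds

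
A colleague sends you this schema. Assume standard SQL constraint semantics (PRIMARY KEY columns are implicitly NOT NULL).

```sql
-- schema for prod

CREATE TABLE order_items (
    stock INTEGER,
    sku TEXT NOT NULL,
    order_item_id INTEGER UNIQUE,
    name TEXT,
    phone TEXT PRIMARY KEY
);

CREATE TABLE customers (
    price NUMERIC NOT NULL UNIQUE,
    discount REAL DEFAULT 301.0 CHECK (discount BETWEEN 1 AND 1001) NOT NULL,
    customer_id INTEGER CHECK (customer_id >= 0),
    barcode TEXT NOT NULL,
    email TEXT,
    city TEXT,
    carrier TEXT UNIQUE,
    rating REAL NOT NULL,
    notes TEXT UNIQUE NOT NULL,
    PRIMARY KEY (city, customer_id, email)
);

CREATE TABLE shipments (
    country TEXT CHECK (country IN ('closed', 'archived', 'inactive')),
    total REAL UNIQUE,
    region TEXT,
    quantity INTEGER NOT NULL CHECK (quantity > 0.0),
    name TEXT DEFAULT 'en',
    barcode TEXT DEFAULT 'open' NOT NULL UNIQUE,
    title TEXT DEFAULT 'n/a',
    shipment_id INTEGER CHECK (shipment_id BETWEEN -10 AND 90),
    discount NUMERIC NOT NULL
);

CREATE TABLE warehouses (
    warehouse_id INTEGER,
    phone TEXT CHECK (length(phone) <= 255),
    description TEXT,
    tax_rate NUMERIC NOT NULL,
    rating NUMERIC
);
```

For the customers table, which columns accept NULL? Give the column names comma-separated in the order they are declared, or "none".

- price: declared NOT NULL → not nullable.
- discount: declared NOT NULL → not nullable.
- customer_id: part of the PRIMARY KEY, which implies NOT NULL → not nullable.
- barcode: declared NOT NULL → not nullable.
- email: part of the PRIMARY KEY, which implies NOT NULL → not nullable.
- city: part of the PRIMARY KEY, which implies NOT NULL → not nullable.
- carrier: UNIQUE does not imply NOT NULL → nullable.
- rating: declared NOT NULL → not nullable.
- notes: declared NOT NULL → not nullable.

carrier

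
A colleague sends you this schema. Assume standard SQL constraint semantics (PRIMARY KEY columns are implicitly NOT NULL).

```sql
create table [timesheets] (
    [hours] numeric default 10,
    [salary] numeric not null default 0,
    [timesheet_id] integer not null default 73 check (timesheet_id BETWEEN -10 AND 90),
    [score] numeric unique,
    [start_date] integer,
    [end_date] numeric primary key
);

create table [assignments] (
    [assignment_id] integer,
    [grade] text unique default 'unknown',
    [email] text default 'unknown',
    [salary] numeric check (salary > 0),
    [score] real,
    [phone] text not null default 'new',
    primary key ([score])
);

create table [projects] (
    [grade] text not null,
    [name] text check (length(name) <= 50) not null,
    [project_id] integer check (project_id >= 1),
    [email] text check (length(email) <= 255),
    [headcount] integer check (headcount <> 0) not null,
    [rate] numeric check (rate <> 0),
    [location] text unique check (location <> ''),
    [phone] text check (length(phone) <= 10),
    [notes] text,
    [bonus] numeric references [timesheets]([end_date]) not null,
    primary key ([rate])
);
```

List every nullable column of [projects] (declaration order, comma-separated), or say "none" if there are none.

project_id, email, location, phone, notes

- grade: declared NOT NULL → not nullable.
- name: declared NOT NULL → not nullable.
- project_id: CHECK does not forbid NULL (a CHECK constraint passes when its expression is NULL) → nullable.
- email: CHECK does not forbid NULL (a CHECK constraint passes when its expression is NULL) → nullable.
- headcount: declared NOT NULL → not nullable.
- rate: part of the PRIMARY KEY, which implies NOT NULL → not nullable.
- location: CHECK does not forbid NULL (a CHECK constraint passes when its expression is NULL) → nullable.
- phone: CHECK does not forbid NULL (a CHECK constraint passes when its expression is NULL) → nullable.
- notes: no NOT NULL constraint applies → nullable.
- bonus: declared NOT NULL → not nullable.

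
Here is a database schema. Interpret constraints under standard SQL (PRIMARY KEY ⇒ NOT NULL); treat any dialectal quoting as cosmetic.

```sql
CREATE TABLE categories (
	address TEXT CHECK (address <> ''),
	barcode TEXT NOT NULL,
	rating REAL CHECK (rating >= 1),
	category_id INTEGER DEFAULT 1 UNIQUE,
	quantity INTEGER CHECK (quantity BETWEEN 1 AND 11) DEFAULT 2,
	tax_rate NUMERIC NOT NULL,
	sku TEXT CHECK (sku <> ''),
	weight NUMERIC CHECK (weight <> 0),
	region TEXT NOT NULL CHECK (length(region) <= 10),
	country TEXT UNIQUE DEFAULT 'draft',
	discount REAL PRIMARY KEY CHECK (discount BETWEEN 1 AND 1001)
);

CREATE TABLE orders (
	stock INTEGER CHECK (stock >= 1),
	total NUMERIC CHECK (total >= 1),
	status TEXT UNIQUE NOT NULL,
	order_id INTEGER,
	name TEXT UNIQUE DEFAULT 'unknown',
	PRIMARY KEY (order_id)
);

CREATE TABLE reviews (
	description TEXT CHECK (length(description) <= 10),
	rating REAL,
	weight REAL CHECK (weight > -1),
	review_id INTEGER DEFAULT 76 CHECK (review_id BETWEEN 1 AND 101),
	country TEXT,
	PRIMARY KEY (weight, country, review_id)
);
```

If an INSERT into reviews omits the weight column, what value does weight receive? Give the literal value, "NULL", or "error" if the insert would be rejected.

error

weight has no DEFAULT clause.
Omitting it would insert NULL, but it is part of the PRIMARY KEY, so the INSERT fails.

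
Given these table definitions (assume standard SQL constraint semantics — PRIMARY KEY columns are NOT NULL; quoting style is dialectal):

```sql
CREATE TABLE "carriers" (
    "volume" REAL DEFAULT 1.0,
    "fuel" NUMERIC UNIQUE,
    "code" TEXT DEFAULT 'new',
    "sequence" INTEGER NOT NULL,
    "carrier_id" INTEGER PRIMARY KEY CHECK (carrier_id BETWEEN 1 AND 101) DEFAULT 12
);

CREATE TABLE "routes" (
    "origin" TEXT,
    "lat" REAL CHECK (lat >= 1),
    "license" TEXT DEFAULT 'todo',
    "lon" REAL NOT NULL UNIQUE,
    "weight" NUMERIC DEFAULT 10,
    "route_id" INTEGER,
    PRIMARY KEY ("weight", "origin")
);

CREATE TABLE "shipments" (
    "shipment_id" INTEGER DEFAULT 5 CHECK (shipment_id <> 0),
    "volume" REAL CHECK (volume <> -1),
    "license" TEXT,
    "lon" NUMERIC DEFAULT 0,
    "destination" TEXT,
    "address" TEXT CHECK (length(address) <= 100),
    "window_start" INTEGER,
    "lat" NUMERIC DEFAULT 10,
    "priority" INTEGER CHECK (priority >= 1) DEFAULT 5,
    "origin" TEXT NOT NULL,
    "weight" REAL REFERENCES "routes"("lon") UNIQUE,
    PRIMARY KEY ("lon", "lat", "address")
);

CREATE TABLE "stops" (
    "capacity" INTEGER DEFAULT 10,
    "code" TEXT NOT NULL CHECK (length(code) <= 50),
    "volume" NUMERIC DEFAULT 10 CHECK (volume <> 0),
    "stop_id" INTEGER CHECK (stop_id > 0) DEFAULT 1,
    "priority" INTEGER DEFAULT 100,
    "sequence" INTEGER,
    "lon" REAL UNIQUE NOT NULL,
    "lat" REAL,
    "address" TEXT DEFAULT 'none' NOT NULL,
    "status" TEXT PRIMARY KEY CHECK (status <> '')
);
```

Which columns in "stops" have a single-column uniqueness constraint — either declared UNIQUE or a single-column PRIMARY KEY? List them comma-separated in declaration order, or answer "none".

lon, status

- capacity: no UNIQUE or single-column PK constraint.
- code: no UNIQUE or single-column PK constraint.
- volume: no UNIQUE or single-column PK constraint.
- stop_id: no UNIQUE or single-column PK constraint.
- priority: no UNIQUE or single-column PK constraint.
- sequence: no UNIQUE or single-column PK constraint.
- lon: declared UNIQUE → unique.
- lat: no UNIQUE or single-column PK constraint.
- address: no UNIQUE or single-column PK constraint.
- status: single-column PRIMARY KEY → unique.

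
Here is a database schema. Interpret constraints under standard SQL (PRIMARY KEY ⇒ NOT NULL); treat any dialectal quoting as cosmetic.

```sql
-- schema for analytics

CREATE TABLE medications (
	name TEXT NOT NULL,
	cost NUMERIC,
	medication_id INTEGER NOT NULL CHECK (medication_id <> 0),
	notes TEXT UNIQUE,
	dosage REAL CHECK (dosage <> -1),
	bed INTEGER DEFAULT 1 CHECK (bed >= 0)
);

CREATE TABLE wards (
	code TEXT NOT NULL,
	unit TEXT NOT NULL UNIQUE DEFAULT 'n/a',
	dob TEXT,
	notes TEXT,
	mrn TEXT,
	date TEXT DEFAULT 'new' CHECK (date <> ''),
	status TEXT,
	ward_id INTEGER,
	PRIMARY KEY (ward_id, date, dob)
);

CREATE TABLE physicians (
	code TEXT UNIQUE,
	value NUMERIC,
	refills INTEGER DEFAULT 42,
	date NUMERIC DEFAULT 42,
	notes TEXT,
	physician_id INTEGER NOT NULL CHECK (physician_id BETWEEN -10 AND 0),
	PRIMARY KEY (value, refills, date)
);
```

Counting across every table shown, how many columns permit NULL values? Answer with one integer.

medications: 4 nullable (cost, notes, dosage, bed — PK none and explicit NOT NULL columns excluded).
wards: 3 nullable (notes, mrn, status — PK (ward_id, date, dob) and explicit NOT NULL columns excluded).
physicians: 2 nullable (code, notes — PK (value, refills, date) and explicit NOT NULL columns excluded).
Total: 4 + 3 + 2 = 9.

9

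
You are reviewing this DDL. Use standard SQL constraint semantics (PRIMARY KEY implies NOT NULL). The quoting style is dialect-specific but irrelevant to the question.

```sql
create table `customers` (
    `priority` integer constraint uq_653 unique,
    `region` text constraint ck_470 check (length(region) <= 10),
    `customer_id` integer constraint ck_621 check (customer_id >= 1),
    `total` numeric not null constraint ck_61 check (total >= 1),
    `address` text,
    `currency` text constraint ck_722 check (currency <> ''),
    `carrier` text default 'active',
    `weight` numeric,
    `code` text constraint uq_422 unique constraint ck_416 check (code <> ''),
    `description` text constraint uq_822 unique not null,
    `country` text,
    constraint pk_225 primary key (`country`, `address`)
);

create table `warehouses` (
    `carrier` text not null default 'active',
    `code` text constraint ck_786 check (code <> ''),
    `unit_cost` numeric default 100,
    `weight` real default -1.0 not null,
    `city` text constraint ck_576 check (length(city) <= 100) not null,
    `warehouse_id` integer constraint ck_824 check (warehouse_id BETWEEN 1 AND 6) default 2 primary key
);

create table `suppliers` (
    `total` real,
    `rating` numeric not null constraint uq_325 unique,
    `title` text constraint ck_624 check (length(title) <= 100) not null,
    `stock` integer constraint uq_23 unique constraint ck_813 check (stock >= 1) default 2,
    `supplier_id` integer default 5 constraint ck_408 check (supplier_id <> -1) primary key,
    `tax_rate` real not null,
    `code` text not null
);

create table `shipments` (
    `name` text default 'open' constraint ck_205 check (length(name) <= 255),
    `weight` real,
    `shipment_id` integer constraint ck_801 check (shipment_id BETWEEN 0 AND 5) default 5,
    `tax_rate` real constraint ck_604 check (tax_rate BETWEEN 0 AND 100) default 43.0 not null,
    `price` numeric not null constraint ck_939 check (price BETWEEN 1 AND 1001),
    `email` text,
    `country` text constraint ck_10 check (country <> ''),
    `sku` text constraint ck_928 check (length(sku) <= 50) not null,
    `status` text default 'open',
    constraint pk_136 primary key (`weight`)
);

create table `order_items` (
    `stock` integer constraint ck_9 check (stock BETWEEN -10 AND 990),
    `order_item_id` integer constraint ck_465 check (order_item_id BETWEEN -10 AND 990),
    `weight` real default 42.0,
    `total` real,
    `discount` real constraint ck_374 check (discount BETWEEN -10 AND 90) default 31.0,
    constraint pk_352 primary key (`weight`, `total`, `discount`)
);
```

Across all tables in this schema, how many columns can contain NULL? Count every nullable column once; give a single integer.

customers: 7 nullable (priority, region, customer_id, currency, carrier, weight, code — PK (country, address) and explicit NOT NULL columns excluded).
warehouses: 2 nullable (code, unit_cost — PK (warehouse_id) and explicit NOT NULL columns excluded).
suppliers: 2 nullable (total, stock — PK (supplier_id) and explicit NOT NULL columns excluded).
shipments: 5 nullable (name, shipment_id, email, country, status — PK (weight) and explicit NOT NULL columns excluded).
order_items: 2 nullable (stock, order_item_id — PK (weight, total, discount) and explicit NOT NULL columns excluded).
Total: 7 + 2 + 2 + 5 + 2 = 18.

18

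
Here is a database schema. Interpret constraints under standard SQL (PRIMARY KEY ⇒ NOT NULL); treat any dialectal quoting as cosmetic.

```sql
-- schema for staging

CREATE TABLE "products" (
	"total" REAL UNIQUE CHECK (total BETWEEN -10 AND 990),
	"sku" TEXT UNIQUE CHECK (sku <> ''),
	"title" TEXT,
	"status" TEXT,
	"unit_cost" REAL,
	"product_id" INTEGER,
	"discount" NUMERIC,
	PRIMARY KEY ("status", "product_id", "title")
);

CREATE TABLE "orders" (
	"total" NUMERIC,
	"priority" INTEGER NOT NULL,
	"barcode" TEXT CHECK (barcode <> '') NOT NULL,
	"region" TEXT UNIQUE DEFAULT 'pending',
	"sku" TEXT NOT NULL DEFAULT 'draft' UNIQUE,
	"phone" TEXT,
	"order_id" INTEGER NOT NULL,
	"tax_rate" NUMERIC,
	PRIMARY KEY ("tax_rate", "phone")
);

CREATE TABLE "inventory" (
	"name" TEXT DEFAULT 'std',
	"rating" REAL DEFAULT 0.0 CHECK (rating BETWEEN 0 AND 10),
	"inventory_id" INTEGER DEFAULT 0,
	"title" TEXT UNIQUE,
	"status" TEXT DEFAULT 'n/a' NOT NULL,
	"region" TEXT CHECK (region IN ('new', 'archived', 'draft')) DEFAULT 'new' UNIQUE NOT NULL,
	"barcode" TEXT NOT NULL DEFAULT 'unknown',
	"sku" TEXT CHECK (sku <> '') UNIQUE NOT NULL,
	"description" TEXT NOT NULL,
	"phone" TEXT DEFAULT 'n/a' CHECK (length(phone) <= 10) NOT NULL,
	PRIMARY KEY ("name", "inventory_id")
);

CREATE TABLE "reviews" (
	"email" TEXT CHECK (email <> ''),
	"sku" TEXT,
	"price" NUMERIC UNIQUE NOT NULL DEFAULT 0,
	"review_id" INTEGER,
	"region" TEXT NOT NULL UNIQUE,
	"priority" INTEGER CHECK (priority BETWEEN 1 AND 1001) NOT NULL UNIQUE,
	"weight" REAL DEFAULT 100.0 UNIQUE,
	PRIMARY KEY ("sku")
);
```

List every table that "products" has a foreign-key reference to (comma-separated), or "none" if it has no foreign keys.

none

No column in products has a REFERENCES clause.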